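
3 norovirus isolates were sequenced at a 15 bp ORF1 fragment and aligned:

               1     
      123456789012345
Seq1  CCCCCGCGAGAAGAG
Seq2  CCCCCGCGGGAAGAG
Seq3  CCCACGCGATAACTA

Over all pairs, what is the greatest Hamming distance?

6

Pairwise Hamming distances:
  Seq1 vs Seq2: 1
  Seq1 vs Seq3: 5
  Seq2 vs Seq3: 6
The largest is 6, between Seq2 and Seq3.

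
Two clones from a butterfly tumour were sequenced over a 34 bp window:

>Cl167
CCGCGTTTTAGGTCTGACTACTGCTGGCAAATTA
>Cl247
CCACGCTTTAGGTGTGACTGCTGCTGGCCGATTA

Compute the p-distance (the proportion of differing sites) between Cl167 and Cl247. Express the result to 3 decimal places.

Differing sites — 3:G/A; 6:T/C; 14:C/G; 20:A/G; 29:A/C; 30:A/G.
There are 6 differences over 34 sites, so p = 6/34 = 0.176.

0.176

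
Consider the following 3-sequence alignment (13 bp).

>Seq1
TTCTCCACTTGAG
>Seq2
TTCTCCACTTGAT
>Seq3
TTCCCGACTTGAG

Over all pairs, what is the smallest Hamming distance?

1

Pairwise Hamming distances:
  Seq1 vs Seq2: 1
  Seq1 vs Seq3: 2
  Seq2 vs Seq3: 3
The smallest is 1, between Seq1 and Seq2.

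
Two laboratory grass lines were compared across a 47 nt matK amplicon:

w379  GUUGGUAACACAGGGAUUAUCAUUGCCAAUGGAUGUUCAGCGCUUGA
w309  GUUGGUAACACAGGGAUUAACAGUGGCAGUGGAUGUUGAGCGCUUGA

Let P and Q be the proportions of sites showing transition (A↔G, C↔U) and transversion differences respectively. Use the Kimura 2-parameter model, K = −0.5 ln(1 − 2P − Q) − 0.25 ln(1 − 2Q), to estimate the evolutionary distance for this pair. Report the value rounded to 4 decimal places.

The sequences differ at positions 20 (U/A, transversion), 23 (U/G, transversion), 26 (C/G, transversion), 29 (A/G, transition), 38 (C/G, transversion).
Of the 5 differences, 1 transition and 4 transversions over 47 sites: P = 1/47 = 0.021277, Q = 4/47 = 0.085106.
d = −0.5·ln(0.872340) − 0.25·ln(0.829788) = −0.5·(-0.136576) − 0.25·(-0.186585) = 0.1149.

0.1149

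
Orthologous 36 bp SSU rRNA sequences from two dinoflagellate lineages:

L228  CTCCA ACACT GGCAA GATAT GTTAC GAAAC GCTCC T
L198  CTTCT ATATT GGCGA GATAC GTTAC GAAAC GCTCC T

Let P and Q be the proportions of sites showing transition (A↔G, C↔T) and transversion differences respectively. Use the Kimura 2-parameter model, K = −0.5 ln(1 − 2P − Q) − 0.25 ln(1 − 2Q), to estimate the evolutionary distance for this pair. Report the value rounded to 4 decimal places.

The sequences differ at positions 3 (C/T, transition), 5 (A/T, transversion), 7 (C/T, transition), 9 (C/T, transition), 14 (A/G, transition), 20 (T/C, transition).
Of the 6 differences, 5 transitions and 1 transversion over 36 sites: P = 5/36 = 0.138889, Q = 1/36 = 0.027778.
d = −0.5·ln(0.694444) − 0.25·ln(0.944444) = −0.5·(-0.364644) − 0.25·(-0.057159) = 0.1966.

0.1966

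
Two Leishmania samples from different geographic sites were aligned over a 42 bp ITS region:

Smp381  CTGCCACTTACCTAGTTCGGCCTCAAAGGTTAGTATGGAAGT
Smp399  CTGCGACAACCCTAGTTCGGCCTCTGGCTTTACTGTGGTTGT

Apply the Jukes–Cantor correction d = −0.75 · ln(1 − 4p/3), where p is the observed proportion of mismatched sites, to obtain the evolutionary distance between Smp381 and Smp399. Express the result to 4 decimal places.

Differing sites — 5:C/G; 8:T/A; 9:T/A; 10:A/C; 25:A/T; 26:A/G; 27:A/G; 28:G/C; 29:G/T; 33:G/C; 35:A/G; 39:A/T; 40:A/T.
p = 13/42 = 0.309524.
d = −0.75 · ln(1 − (4/3)·0.309524) = −0.75 · ln(0.587301) = −0.75 · (-0.532218) = 0.3992.

0.3992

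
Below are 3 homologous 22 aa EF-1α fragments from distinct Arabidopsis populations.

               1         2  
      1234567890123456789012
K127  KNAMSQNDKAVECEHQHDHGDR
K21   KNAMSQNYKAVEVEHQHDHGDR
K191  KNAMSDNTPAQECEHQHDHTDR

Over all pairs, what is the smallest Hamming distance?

Pairwise Hamming distances:
  K127 vs K21: 2
  K127 vs K191: 5
  K21 vs K191: 6
The smallest is 2, between K127 and K21.

2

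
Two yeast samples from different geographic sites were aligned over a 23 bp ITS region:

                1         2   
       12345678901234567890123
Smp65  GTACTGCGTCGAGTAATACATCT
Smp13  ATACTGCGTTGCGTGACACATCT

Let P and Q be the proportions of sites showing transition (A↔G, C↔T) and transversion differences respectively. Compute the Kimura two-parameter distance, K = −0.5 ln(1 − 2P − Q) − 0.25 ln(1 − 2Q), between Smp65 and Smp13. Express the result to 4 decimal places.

Mismatches occur at site 1 (G→A, transition), site 10 (C→T, transition), site 12 (A→C, transversion), site 15 (A→G, transition), site 17 (T→C, transition).
Of the 5 differences, 4 transitions and 1 transversion over 23 sites: P = 4/23 = 0.173913, Q = 1/23 = 0.043478.
d = −0.5·ln(0.608696) − 0.25·ln(0.913044) = −0.5·(-0.496436) − 0.25·(-0.090971) = 0.2710.

0.2710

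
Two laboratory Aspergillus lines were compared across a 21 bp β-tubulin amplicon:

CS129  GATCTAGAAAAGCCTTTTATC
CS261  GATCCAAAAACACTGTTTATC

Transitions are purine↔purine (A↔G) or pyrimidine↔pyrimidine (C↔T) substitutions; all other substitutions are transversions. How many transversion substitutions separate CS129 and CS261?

2

Differing sites — 5:T/C (Ti); 7:G/A (Ti); 11:A/C (Tv); 12:G/A (Ti); 14:C/T (Ti); 15:T/G (Tv).
Of the 6 differences, 4 transitions and 2 transversions, so the answer is 2.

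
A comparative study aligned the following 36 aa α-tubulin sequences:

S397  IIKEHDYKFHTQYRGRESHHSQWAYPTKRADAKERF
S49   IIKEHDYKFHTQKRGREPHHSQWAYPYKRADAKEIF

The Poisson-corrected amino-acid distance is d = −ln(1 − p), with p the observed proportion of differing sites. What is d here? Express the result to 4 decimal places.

0.1178

Differing sites — 13:Y/K; 18:S/P; 27:T/Y; 35:R/I.
p = 4/36 = 0.111111.
d = −ln(1 − 0.111111) = −ln(0.888889) = 0.1178.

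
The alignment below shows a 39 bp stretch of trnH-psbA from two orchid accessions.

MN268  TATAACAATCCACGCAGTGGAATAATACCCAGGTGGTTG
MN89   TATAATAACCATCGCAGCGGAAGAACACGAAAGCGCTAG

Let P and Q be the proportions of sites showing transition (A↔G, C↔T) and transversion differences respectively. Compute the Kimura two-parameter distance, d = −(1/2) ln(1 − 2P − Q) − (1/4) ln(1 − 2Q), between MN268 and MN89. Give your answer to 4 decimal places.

Mismatches occur at site 6 (C/T, transition), site 9 (T/C, transition), site 11 (C/A, transversion), site 12 (A/T, transversion), site 18 (T/C, transition), site 23 (T/G, transversion), site 26 (T/C, transition), site 29 (C/G, transversion), site 30 (C/A, transversion), site 32 (G/A, transition), site 34 (T/C, transition), site 36 (G/C, transversion), site 38 (T/A, transversion).
Of the 13 differences, 6 transitions and 7 transversions over 39 sites: P = 6/39 = 0.153846, Q = 7/39 = 0.179487.
d = −0.5·ln(0.512821) − 0.25·ln(0.641026) = −0.5·(-0.667828) − 0.25·(-0.444685) = 0.4451.

0.4451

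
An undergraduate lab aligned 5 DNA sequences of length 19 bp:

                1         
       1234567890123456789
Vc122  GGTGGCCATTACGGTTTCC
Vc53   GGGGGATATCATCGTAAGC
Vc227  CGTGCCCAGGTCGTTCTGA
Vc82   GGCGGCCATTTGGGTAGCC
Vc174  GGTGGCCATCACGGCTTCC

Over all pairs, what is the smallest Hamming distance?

2

Pairwise Hamming distances:
  Vc122 vs Vc53: 9
  Vc122 vs Vc227: 9
  Vc122 vs Vc82: 5
  Vc122 vs Vc174: 2
  Vc53 vs Vc227: 14
  Vc53 vs Vc82: 9
  Vc53 vs Vc174: 9
  Vc227 vs Vc82: 11
  Vc227 vs Vc174: 10
  Vc82 vs Vc174: 7
The smallest is 2, between Vc122 and Vc174.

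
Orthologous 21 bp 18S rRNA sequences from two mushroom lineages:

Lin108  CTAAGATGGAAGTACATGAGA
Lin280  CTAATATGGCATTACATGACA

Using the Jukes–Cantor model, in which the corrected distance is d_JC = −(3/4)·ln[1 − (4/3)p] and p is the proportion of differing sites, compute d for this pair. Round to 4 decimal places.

Mismatches occur at site 5 (G↔T), site 10 (A↔C), site 12 (G↔T), site 20 (G↔C).
p = 4/21 = 0.190476.
d = −0.75 · ln(1 − (4/3)·0.190476) = −0.75 · ln(0.746032) = −0.75 · (-0.292987) = 0.2197.

0.2197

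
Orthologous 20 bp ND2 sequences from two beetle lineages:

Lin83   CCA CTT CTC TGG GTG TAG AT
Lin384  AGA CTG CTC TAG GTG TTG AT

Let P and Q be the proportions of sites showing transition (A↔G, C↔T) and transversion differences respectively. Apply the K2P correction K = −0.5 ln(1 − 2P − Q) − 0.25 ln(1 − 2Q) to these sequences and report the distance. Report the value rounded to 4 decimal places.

0.3060

Differing sites — 1:C/A (Tv); 2:C/G (Tv); 6:T/G (Tv); 11:G/A (Ti); 17:A/T (Tv).
Of the 5 differences, 1 transition and 4 transversions over 20 sites: P = 1/20 = 0.050000, Q = 4/20 = 0.200000.
d = −0.5·ln(0.700000) − 0.25·ln(0.600000) = −0.5·(-0.356675) − 0.25·(-0.510826) = 0.3060.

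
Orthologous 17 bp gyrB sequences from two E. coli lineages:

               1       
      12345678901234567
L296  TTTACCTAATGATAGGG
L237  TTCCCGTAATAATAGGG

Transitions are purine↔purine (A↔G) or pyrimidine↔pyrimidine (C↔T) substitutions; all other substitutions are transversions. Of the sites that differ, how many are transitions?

The sequences differ at positions 3 (T/C, transition), 4 (A/C, transversion), 6 (C/G, transversion), 11 (G/A, transition).
Of the 4 differences, 2 transitions and 2 transversions, so the answer is 2.

2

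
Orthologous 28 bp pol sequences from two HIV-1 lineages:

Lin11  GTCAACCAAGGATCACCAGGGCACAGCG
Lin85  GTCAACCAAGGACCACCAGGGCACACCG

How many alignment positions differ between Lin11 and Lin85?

2

Differing sites — 13:T/C; 26:G/C.
That gives 2 mismatches out of 28 aligned sites, so the Hamming distance is 2.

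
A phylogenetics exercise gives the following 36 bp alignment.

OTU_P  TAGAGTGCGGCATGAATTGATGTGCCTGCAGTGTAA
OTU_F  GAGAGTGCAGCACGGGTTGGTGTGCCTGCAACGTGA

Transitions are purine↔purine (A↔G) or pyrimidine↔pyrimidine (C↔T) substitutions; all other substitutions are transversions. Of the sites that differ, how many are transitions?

Mismatches occur at site 1 (T↔G, transversion), site 9 (G↔A, transition), site 13 (T↔C, transition), site 15 (A↔G, transition), site 16 (A↔G, transition), site 20 (A↔G, transition), site 31 (G↔A, transition), site 32 (T↔C, transition), site 35 (A↔G, transition).
Of the 9 differences, 8 transitions and 1 transversion, so the answer is 8.

8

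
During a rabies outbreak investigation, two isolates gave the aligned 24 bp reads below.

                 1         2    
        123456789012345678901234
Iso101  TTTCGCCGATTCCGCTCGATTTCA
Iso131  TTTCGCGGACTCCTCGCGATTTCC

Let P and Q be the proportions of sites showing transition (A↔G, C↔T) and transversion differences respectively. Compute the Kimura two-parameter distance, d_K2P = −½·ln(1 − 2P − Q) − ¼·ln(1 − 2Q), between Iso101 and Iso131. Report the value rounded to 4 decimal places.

0.2452

Mismatches occur at site 7 (C↔G, transversion), site 10 (T↔C, transition), site 14 (G↔T, transversion), site 16 (T↔G, transversion), site 24 (A↔C, transversion).
Of the 5 differences, 1 transition and 4 transversions over 24 sites: P = 1/24 = 0.041667, Q = 4/24 = 0.166667.
d = −0.5·ln(0.749999) − 0.25·ln(0.666666) = −0.5·(-0.287683) − 0.25·(-0.405466) = 0.2452.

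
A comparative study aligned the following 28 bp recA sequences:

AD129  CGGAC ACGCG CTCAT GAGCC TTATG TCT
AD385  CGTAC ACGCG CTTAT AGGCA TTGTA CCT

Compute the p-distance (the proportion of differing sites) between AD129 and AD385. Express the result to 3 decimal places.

0.286

Differing sites — 3:G/T; 13:C/T; 16:G/A; 17:A/G; 20:C/A; 23:A/G; 25:G/A; 26:T/C.
There are 8 differences over 28 sites, so p = 8/28 = 0.286.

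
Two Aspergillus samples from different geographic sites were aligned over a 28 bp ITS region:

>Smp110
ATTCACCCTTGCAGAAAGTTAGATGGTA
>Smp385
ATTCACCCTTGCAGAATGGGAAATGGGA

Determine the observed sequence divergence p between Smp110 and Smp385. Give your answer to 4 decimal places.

The sequences differ at positions 17 (A/T), 19 (T/G), 20 (T/G), 22 (G/A), 27 (T/G).
There are 5 differences over 28 sites, so p = 5/28 = 0.1786.

0.1786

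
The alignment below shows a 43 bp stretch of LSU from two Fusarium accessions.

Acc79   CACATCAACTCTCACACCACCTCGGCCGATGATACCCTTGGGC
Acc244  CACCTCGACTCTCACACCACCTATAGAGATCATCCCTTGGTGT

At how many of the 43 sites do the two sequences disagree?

13

The sequences differ at positions 4 (A/C), 7 (A/G), 23 (C/A), 24 (G/T), 25 (G/A), 26 (C/G), 27 (C/A), 31 (G/C), 34 (A/C), 37 (C/T), 39 (T/G), 41 (G/T), 43 (C/T).
That gives 13 mismatches out of 43 aligned sites, so the Hamming distance is 13.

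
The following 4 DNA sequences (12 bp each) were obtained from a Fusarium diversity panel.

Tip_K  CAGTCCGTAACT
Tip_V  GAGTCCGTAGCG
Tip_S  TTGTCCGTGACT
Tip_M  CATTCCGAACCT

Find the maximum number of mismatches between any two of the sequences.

6

Pairwise Hamming distances:
  Tip_K vs Tip_V: 3
  Tip_K vs Tip_S: 3
  Tip_K vs Tip_M: 3
  Tip_V vs Tip_S: 5
  Tip_V vs Tip_M: 5
  Tip_S vs Tip_M: 6
The largest is 6, between Tip_S and Tip_M.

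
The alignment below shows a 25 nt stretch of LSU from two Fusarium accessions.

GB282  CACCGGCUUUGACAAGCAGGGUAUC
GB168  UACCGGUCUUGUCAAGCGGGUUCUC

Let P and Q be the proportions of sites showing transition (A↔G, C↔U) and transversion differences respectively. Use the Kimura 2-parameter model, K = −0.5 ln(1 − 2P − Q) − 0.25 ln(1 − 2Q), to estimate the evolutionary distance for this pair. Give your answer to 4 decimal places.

0.3585

The sequences differ at positions 1 (C/U, transition), 7 (C/U, transition), 8 (U/C, transition), 12 (A/U, transversion), 18 (A/G, transition), 21 (G/U, transversion), 23 (A/C, transversion).
Of the 7 differences, 4 transitions and 3 transversions over 25 sites: P = 4/25 = 0.160000, Q = 3/25 = 0.120000.
d = −0.5·ln(0.560000) − 0.25·ln(0.760000) = −0.5·(-0.579818) − 0.25·(-0.274437) = 0.3585.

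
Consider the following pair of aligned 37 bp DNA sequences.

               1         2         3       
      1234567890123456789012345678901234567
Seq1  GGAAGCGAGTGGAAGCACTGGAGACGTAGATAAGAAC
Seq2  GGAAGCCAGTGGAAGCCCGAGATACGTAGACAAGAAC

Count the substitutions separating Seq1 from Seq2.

6

Mismatches occur at site 7 (G↔C), site 17 (A↔C), site 19 (T↔G), site 20 (G↔A), site 23 (G↔T), site 31 (T↔C).
That gives 6 mismatches out of 37 aligned sites, so the Hamming distance is 6.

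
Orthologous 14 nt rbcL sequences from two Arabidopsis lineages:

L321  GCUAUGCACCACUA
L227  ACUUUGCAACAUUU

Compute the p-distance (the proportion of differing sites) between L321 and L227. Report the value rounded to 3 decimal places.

0.357

Mismatches occur at site 1 (G↔A), site 4 (A↔U), site 9 (C↔A), site 12 (C↔U), site 14 (A↔U).
There are 5 differences over 14 sites, so p = 5/14 = 0.357.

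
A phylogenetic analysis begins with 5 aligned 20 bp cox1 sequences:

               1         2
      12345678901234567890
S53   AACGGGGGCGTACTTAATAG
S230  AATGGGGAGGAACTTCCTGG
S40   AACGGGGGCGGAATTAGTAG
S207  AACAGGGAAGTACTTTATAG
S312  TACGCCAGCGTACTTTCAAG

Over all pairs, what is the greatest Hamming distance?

Pairwise Hamming distances:
  S53 vs S230: 7
  S53 vs S40: 3
  S53 vs S207: 4
  S53 vs S312: 7
  S230 vs S40: 8
  S230 vs S207: 7
  S230 vs S312: 11
  S40 vs S207: 7
  S40 vs S312: 9
  S207 vs S312: 9
The largest is 11, between S230 and S312.

11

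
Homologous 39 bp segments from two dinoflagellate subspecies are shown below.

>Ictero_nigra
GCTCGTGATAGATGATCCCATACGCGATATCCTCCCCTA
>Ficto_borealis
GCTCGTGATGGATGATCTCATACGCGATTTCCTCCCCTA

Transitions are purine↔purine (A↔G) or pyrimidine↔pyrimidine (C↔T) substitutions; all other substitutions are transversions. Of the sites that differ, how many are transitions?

2

The sequences differ at positions 10 (A/G, transition), 18 (C/T, transition), 29 (A/T, transversion).
Of the 3 differences, 2 transitions and 1 transversion, so the answer is 2.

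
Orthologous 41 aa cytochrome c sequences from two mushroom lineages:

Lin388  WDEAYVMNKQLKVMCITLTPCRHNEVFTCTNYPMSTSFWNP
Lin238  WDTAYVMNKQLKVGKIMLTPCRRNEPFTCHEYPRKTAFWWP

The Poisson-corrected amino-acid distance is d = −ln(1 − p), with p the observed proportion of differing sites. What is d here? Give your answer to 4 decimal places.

0.3463

Mismatches occur at site 3 (E/T), site 14 (M/G), site 15 (C/K), site 17 (T/M), site 23 (H/R), site 26 (V/P), site 30 (T/H), site 31 (N/E), site 34 (M/R), site 35 (S/K), site 37 (S/A), site 40 (N/W).
p = 12/41 = 0.292683.
d = −ln(1 − 0.292683) = −ln(0.707317) = 0.3463.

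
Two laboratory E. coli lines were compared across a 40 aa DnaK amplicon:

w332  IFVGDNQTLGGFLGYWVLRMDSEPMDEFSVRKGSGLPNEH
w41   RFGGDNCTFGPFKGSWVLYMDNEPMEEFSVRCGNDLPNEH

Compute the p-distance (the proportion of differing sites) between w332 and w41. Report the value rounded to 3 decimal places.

The sequences differ at positions 1 (I/R), 3 (V/G), 7 (Q/C), 9 (L/F), 11 (G/P), 13 (L/K), 15 (Y/S), 19 (R/Y), 22 (S/N), 26 (D/E), 32 (K/C), 34 (S/N), 35 (G/D).
There are 13 differences over 40 sites, so p = 13/40 = 0.325.

0.325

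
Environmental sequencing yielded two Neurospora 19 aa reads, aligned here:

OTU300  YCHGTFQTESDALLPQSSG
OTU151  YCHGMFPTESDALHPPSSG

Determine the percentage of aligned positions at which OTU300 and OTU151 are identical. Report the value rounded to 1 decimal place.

Differing sites — 5:T/M; 7:Q/P; 14:L/H; 16:Q/P.
15 of the 19 sites match, so the percent identity is 15/19 × 100 = 78.9%.

78.9%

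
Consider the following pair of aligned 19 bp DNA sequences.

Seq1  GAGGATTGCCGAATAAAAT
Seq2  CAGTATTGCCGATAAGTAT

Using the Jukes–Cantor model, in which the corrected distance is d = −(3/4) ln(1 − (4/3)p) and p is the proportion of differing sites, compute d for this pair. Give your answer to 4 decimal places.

Differing sites — 1:G/C; 4:G/T; 13:A/T; 14:T/A; 16:A/G; 17:A/T.
p = 6/19 = 0.315789.
d = −0.75 · ln(1 − (4/3)·0.315789) = −0.75 · ln(0.578948) = −0.75 · (-0.546543) = 0.4099.

0.4099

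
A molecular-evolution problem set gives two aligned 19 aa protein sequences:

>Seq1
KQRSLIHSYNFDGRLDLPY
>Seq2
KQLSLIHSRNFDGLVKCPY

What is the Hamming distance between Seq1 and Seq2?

6

Differing sites — 3:R/L; 9:Y/R; 14:R/L; 15:L/V; 16:D/K; 17:L/C.
That gives 6 mismatches out of 19 aligned sites, so the Hamming distance is 6.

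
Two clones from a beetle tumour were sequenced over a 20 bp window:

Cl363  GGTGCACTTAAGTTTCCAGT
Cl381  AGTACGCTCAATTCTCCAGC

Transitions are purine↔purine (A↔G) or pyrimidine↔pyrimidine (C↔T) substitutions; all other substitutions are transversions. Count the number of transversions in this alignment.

1

The sequences differ at positions 1 (G/A, transition), 4 (G/A, transition), 6 (A/G, transition), 9 (T/C, transition), 12 (G/T, transversion), 14 (T/C, transition), 20 (T/C, transition).
Of the 7 differences, 6 transitions and 1 transversion, so the answer is 1.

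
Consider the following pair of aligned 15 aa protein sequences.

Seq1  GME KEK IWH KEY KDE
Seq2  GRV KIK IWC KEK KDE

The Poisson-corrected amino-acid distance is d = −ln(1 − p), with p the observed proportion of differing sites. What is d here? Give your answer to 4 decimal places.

0.4055

Differing sites — 2:M/R; 3:E/V; 5:E/I; 9:H/C; 12:Y/K.
p = 5/15 = 0.333333.
d = −ln(1 − 0.333333) = −ln(0.666667) = 0.4055.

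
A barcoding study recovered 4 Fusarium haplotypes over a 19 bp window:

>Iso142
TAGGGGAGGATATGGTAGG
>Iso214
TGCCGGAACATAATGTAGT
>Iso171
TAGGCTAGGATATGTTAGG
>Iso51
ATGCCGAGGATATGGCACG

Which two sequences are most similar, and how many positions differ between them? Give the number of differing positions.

Pairwise Hamming distances:
  Iso142 vs Iso214: 8
  Iso142 vs Iso171: 3
  Iso142 vs Iso51: 6
  Iso214 vs Iso171: 11
  Iso214 vs Iso51: 11
  Iso171 vs Iso51: 7
The smallest is 3, between Iso142 and Iso171.

3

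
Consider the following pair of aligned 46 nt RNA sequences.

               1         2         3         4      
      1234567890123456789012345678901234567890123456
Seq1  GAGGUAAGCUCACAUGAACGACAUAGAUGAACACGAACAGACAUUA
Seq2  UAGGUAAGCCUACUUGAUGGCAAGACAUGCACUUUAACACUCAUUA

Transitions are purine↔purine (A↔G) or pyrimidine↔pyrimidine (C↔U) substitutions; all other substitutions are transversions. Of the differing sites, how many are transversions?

Differing sites — 1:G/U (Tv); 10:U/C (Ti); 11:C/U (Ti); 14:A/U (Tv); 18:A/U (Tv); 19:C/G (Tv); 21:A/C (Tv); 22:C/A (Tv); 24:U/G (Tv); 26:G/C (Tv); 30:A/C (Tv); 33:A/U (Tv); 34:C/U (Ti); 35:G/U (Tv); 40:G/C (Tv); 41:A/U (Tv).
Of the 16 differences, 3 transitions and 13 transversions, so the answer is 13.

13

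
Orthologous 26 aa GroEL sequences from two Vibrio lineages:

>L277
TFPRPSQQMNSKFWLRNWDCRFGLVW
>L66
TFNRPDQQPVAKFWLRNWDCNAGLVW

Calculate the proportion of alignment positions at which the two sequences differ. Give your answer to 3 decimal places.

0.269

The sequences differ at positions 3 (P/N), 6 (S/D), 9 (M/P), 10 (N/V), 11 (S/A), 21 (R/N), 22 (F/A).
There are 7 differences over 26 sites, so p = 7/26 = 0.269.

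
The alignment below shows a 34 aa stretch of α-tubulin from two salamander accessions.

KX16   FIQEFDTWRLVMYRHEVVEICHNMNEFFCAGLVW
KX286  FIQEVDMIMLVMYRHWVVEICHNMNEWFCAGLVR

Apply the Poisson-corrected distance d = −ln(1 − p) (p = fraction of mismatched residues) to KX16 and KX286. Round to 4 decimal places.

Differing sites — 5:F/V; 7:T/M; 8:W/I; 9:R/M; 16:E/W; 27:F/W; 34:W/R.
p = 7/34 = 0.205882.
d = −ln(1 − 0.205882) = −ln(0.794118) = 0.2305.

0.2305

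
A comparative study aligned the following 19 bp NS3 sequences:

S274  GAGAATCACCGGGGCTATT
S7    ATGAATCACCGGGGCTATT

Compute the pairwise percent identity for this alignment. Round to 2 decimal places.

89.47%

Mismatches occur at site 1 (G↔A), site 2 (A↔T).
17 of the 19 sites match, so the percent identity is 17/19 × 100 = 89.47%.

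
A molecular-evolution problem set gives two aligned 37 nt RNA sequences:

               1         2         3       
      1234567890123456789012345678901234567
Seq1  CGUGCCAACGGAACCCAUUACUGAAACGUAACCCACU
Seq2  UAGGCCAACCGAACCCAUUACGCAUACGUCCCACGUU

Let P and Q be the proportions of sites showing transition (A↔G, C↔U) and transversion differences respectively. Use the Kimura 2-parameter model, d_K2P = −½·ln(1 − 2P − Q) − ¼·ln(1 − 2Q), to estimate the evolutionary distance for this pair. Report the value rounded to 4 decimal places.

Differing sites — 1:C/U (Ti); 2:G/A (Ti); 3:U/G (Tv); 10:G/C (Tv); 22:U/G (Tv); 23:G/C (Tv); 25:A/U (Tv); 30:A/C (Tv); 31:A/C (Tv); 33:C/A (Tv); 35:A/G (Ti); 36:C/U (Ti).
Of the 12 differences, 4 transitions and 8 transversions over 37 sites: P = 4/37 = 0.108108, Q = 8/37 = 0.216216.
d = −0.5·ln(0.567568) − 0.25·ln(0.567568) = −0.5·(-0.566395) − 0.25·(-0.566395) = 0.4248.

0.4248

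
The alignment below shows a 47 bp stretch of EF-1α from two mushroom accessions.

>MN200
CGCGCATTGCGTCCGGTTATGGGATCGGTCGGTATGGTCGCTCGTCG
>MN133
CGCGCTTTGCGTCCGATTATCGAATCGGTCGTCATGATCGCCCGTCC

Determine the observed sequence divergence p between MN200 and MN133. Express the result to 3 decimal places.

0.191

The sequences differ at positions 6 (A/T), 16 (G/A), 21 (G/C), 23 (G/A), 32 (G/T), 33 (T/C), 37 (G/A), 42 (T/C), 47 (G/C).
There are 9 differences over 47 sites, so p = 9/47 = 0.191.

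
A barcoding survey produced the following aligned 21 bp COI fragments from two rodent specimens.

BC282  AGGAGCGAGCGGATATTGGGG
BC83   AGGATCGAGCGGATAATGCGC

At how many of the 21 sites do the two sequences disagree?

Mismatches occur at site 5 (G→T), site 16 (T→A), site 19 (G→C), site 21 (G→C).
That gives 4 mismatches out of 21 aligned sites, so the Hamming distance is 4.

4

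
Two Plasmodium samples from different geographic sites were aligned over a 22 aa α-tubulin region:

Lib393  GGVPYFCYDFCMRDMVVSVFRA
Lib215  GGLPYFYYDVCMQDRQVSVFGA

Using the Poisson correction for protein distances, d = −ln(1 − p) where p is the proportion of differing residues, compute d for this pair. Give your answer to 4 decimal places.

The sequences differ at positions 3 (V/L), 7 (C/Y), 10 (F/V), 13 (R/Q), 15 (M/R), 16 (V/Q), 21 (R/G).
p = 7/22 = 0.318182.
d = −ln(1 − 0.318182) = −ln(0.681818) = 0.3830.

0.3830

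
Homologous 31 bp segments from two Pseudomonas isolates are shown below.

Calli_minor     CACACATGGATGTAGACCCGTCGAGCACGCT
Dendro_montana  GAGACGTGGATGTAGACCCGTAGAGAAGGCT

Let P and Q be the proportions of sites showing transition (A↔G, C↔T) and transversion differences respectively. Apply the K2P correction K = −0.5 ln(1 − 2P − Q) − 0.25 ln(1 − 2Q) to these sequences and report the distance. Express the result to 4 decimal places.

Mismatches occur at site 1 (C/G, transversion), site 3 (C/G, transversion), site 6 (A/G, transition), site 22 (C/A, transversion), site 26 (C/A, transversion), site 28 (C/G, transversion).
Of the 6 differences, 1 transition and 5 transversions over 31 sites: P = 1/31 = 0.032258, Q = 5/31 = 0.161290.
d = −0.5·ln(0.774194) − 0.25·ln(0.677420) = −0.5·(-0.255933) − 0.25·(-0.389464) = 0.2253.

0.2253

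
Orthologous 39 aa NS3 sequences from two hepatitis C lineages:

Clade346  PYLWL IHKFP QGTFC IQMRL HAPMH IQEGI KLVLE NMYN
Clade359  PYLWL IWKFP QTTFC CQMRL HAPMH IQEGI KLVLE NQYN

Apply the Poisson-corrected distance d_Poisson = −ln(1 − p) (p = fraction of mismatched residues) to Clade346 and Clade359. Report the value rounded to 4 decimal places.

0.1082

Mismatches occur at site 7 (H↔W), site 12 (G↔T), site 16 (I↔C), site 37 (M↔Q).
p = 4/39 = 0.102564.
d = −ln(1 − 0.102564) = −ln(0.897436) = 0.1082.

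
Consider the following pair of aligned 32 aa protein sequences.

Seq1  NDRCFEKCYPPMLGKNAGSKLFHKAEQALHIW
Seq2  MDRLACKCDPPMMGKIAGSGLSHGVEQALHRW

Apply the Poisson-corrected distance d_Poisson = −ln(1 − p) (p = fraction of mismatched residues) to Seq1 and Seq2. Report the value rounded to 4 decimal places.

0.4700

The sequences differ at positions 1 (N/M), 4 (C/L), 5 (F/A), 6 (E/C), 9 (Y/D), 13 (L/M), 16 (N/I), 20 (K/G), 22 (F/S), 24 (K/G), 25 (A/V), 31 (I/R).
p = 12/32 = 0.375000.
d = −ln(1 − 0.375000) = −ln(0.625000) = 0.4700.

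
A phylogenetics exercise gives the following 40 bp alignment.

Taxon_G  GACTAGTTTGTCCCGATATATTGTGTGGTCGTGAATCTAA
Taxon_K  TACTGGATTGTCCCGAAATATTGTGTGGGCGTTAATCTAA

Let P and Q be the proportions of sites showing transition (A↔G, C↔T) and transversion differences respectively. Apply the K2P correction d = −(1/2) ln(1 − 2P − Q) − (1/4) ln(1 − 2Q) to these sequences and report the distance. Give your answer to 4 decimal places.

The sequences differ at positions 1 (G/T, transversion), 5 (A/G, transition), 7 (T/A, transversion), 17 (T/A, transversion), 29 (T/G, transversion), 33 (G/T, transversion).
Of the 6 differences, 1 transition and 5 transversions over 40 sites: P = 1/40 = 0.025000, Q = 5/40 = 0.125000.
d = −0.5·ln(0.825000) − 0.25·ln(0.750000) = −0.5·(-0.192372) − 0.25·(-0.287682) = 0.1681.

0.1681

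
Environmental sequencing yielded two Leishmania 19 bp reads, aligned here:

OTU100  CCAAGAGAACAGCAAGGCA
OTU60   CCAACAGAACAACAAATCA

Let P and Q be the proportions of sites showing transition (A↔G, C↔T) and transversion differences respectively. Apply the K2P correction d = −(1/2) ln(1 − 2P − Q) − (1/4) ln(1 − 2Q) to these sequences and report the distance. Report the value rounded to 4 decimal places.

The sequences differ at positions 5 (G/C, transversion), 12 (G/A, transition), 16 (G/A, transition), 17 (G/T, transversion).
Of the 4 differences, 2 transitions and 2 transversions over 19 sites: P = 2/19 = 0.105263, Q = 2/19 = 0.105263.
d = −0.5·ln(0.684211) − 0.25·ln(0.789474) = −0.5·(-0.379489) − 0.25·(-0.236388) = 0.2488.

0.2488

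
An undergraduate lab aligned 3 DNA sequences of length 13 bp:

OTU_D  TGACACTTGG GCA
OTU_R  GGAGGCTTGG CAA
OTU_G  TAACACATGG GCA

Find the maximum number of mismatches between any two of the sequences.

Pairwise Hamming distances:
  OTU_D vs OTU_R: 5
  OTU_D vs OTU_G: 2
  OTU_R vs OTU_G: 7
The largest is 7, between OTU_R and OTU_G.

7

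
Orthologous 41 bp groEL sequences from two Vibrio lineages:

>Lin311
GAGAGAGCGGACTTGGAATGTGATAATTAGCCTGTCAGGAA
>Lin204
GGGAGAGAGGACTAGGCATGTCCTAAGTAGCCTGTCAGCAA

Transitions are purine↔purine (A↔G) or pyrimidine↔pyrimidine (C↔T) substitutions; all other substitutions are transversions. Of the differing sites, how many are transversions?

Differing sites — 2:A/G (Ti); 8:C/A (Tv); 14:T/A (Tv); 17:A/C (Tv); 22:G/C (Tv); 23:A/C (Tv); 27:T/G (Tv); 39:G/C (Tv).
Of the 8 differences, 1 transition and 7 transversions, so the answer is 7.

7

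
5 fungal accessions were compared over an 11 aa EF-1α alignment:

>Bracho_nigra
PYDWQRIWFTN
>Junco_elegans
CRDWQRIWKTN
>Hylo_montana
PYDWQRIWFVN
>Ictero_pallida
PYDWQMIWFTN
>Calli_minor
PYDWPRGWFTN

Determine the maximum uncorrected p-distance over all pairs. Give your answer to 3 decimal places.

Pairwise Hamming distances:
  Bracho_nigra vs Junco_elegans: 3
  Bracho_nigra vs Hylo_montana: 1
  Bracho_nigra vs Ictero_pallida: 1
  Bracho_nigra vs Calli_minor: 2
  Junco_elegans vs Hylo_montana: 4
  Junco_elegans vs Ictero_pallida: 4
  Junco_elegans vs Calli_minor: 5
  Hylo_montana vs Ictero_pallida: 2
  Hylo_montana vs Calli_minor: 3
  Ictero_pallida vs Calli_minor: 3
The largest is 5 mismatches, between Junco_elegans and Calli_minor; p = 5/11 = 0.455.

0.455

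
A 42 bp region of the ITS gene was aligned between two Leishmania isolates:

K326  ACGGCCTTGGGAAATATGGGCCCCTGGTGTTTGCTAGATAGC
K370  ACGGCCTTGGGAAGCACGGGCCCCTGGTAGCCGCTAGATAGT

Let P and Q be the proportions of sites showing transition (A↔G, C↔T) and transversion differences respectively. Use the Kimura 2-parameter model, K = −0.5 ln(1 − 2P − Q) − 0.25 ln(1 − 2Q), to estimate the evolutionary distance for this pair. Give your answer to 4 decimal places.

Mismatches occur at site 14 (A↔G, transition), site 15 (T↔C, transition), site 17 (T↔C, transition), site 29 (G↔A, transition), site 30 (T↔G, transversion), site 31 (T↔C, transition), site 32 (T↔C, transition), site 42 (C↔T, transition).
Of the 8 differences, 7 transitions and 1 transversion over 42 sites: P = 7/42 = 0.166667, Q = 1/42 = 0.023810.
d = −0.5·ln(0.642856) − 0.25·ln(0.952380) = −0.5·(-0.441835) − 0.25·(-0.048791) = 0.2331.

0.2331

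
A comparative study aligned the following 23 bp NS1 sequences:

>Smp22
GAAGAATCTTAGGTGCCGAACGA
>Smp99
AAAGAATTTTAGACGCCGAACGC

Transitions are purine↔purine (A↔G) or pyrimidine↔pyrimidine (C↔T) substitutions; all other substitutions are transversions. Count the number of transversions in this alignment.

1

The sequences differ at positions 1 (G/A, transition), 8 (C/T, transition), 13 (G/A, transition), 14 (T/C, transition), 23 (A/C, transversion).
Of the 5 differences, 4 transitions and 1 transversion, so the answer is 1.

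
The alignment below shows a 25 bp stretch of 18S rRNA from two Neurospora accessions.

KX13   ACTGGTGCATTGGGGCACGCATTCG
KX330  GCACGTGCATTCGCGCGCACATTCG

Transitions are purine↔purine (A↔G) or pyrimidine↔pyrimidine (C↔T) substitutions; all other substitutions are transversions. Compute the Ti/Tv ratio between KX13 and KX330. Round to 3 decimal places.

Differing sites — 1:A/G (Ti); 3:T/A (Tv); 4:G/C (Tv); 12:G/C (Tv); 14:G/C (Tv); 17:A/G (Ti); 19:G/A (Ti).
Of the 7 differences, 3 transitions and 4 transversions, so Ti/Tv = 3/4 = 0.750.

0.750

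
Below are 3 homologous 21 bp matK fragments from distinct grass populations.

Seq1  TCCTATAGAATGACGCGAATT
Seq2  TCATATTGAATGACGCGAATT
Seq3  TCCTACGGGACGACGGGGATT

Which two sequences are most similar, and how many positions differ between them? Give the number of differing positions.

Pairwise Hamming distances:
  Seq1 vs Seq2: 2
  Seq1 vs Seq3: 6
  Seq2 vs Seq3: 7
The smallest is 2, between Seq1 and Seq2.

2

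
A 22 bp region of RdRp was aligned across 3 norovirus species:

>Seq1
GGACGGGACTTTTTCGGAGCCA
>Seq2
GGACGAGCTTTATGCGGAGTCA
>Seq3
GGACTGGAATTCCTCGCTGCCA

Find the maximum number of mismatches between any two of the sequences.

10

Pairwise Hamming distances:
  Seq1 vs Seq2: 6
  Seq1 vs Seq3: 6
  Seq2 vs Seq3: 10
The largest is 10, between Seq2 and Seq3.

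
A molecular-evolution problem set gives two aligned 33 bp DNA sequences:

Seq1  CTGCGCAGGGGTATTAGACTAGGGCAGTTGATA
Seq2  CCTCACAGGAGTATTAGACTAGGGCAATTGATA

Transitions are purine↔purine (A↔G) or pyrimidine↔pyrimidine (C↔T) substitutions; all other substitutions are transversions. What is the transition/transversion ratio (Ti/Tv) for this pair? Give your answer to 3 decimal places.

Mismatches occur at site 2 (T/C, transition), site 3 (G/T, transversion), site 5 (G/A, transition), site 10 (G/A, transition), site 27 (G/A, transition).
Of the 5 differences, 4 transitions and 1 transversion, so Ti/Tv = 4/1 = 4.000.

4.000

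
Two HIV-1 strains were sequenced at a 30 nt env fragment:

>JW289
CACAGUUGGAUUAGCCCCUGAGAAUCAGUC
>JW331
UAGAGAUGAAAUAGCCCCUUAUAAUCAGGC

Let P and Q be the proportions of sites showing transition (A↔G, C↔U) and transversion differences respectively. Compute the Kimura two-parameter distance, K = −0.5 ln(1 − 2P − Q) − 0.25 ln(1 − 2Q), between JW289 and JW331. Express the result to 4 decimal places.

Mismatches occur at site 1 (C↔U, transition), site 3 (C↔G, transversion), site 6 (U↔A, transversion), site 9 (G↔A, transition), site 11 (U↔A, transversion), site 20 (G↔U, transversion), site 22 (G↔U, transversion), site 29 (U↔G, transversion).
Of the 8 differences, 2 transitions and 6 transversions over 30 sites: P = 2/30 = 0.066667, Q = 6/30 = 0.200000.
d = −0.5·ln(0.666666) − 0.25·ln(0.600000) = −0.5·(-0.405466) − 0.25·(-0.510826) = 0.3304.

0.3304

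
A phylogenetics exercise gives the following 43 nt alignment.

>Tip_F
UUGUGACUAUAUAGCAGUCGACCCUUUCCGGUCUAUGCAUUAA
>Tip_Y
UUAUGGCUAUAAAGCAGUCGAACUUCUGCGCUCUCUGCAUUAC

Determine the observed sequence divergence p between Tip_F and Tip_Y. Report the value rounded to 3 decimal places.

Differing sites — 3:G/A; 6:A/G; 12:U/A; 22:C/A; 24:C/U; 26:U/C; 28:C/G; 31:G/C; 35:A/C; 43:A/C.
There are 10 differences over 43 sites, so p = 10/43 = 0.233.

0.233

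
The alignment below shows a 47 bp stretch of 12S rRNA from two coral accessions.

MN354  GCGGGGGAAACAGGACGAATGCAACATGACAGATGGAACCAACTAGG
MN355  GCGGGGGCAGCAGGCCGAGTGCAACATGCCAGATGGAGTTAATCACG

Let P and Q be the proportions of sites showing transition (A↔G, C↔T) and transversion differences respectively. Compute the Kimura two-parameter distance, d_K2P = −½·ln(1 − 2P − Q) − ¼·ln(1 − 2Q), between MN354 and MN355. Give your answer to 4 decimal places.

0.2881

Mismatches occur at site 8 (A/C, transversion), site 10 (A/G, transition), site 15 (A/C, transversion), site 19 (A/G, transition), site 29 (A/C, transversion), site 38 (A/G, transition), site 39 (C/T, transition), site 40 (C/T, transition), site 43 (C/T, transition), site 44 (T/C, transition), site 46 (G/C, transversion).
Of the 11 differences, 7 transitions and 4 transversions over 47 sites: P = 7/47 = 0.148936, Q = 4/47 = 0.085106.
d = −0.5·ln(0.617022) − 0.25·ln(0.829788) = −0.5·(-0.482851) − 0.25·(-0.186585) = 0.2881.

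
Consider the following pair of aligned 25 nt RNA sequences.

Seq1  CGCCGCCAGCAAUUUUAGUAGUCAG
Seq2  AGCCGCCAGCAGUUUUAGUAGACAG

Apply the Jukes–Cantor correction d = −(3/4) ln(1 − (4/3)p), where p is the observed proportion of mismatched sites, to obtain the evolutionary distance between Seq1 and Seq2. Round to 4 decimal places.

Mismatches occur at site 1 (C↔A), site 12 (A↔G), site 22 (U↔A).
p = 3/25 = 0.120000.
d = −0.75 · ln(1 − (4/3)·0.120000) = −0.75 · ln(0.840000) = −0.75 · (-0.174353) = 0.1308.

0.1308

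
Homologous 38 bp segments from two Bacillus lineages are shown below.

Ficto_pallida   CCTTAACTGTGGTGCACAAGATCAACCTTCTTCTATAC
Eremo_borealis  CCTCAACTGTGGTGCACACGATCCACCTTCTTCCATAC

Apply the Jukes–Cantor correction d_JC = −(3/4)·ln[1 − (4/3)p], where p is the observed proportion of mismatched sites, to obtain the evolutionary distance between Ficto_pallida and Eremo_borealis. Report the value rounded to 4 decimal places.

0.1134

Mismatches occur at site 4 (T→C), site 19 (A→C), site 24 (A→C), site 34 (T→C).
p = 4/38 = 0.105263.
d = −0.75 · ln(1 − (4/3)·0.105263) = −0.75 · ln(0.859649) = −0.75 · (-0.151231) = 0.1134.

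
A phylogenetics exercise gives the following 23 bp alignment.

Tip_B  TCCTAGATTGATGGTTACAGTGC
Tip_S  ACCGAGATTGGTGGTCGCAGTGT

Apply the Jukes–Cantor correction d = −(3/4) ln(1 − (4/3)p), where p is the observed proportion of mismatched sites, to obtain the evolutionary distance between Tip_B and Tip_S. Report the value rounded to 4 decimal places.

0.3206

Differing sites — 1:T/A; 4:T/G; 11:A/G; 16:T/C; 17:A/G; 23:C/T.
p = 6/23 = 0.260870.
d = −0.75 · ln(1 − (4/3)·0.260870) = −0.75 · ln(0.652173) = −0.75 · (-0.427445) = 0.3206.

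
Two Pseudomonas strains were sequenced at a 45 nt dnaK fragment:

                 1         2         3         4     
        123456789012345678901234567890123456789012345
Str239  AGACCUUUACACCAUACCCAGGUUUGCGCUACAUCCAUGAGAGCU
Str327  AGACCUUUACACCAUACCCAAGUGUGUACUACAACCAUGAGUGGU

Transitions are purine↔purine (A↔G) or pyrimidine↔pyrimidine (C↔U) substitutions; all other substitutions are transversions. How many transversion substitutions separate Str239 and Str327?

4

The sequences differ at positions 21 (G/A, transition), 24 (U/G, transversion), 27 (C/U, transition), 28 (G/A, transition), 34 (U/A, transversion), 42 (A/U, transversion), 44 (C/G, transversion).
Of the 7 differences, 3 transitions and 4 transversions, so the answer is 4.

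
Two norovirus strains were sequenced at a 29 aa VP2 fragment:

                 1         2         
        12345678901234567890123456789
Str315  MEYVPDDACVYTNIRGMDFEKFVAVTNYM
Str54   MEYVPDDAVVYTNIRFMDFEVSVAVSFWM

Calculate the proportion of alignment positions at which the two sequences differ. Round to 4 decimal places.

Mismatches occur at site 9 (C↔V), site 16 (G↔F), site 21 (K↔V), site 22 (F↔S), site 26 (T↔S), site 27 (N↔F), site 28 (Y↔W).
There are 7 differences over 29 sites, so p = 7/29 = 0.2414.

0.2414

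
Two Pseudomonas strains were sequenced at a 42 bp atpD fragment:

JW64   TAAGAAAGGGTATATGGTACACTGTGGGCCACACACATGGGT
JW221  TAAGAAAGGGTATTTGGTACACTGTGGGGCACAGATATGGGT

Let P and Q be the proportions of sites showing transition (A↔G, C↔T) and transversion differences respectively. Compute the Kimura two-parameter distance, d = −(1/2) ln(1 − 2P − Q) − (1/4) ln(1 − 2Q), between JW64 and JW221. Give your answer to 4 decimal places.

0.1019

Differing sites — 14:A/T (Tv); 29:C/G (Tv); 34:C/G (Tv); 36:C/T (Ti).
Of the 4 differences, 1 transition and 3 transversions over 42 sites: P = 1/42 = 0.023810, Q = 3/42 = 0.071429.
d = −0.5·ln(0.880951) − 0.25·ln(0.857142) = −0.5·(-0.126753) − 0.25·(-0.154152) = 0.1019.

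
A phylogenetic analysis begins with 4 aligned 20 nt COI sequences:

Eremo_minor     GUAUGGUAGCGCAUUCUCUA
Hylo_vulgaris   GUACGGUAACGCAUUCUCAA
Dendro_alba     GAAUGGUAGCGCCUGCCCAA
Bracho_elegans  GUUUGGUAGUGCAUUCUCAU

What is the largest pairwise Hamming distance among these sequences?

7

Pairwise Hamming distances:
  Eremo_minor vs Hylo_vulgaris: 3
  Eremo_minor vs Dendro_alba: 5
  Eremo_minor vs Bracho_elegans: 4
  Hylo_vulgaris vs Dendro_alba: 6
  Hylo_vulgaris vs Bracho_elegans: 5
  Dendro_alba vs Bracho_elegans: 7
The largest is 7, between Dendro_alba and Bracho_elegans.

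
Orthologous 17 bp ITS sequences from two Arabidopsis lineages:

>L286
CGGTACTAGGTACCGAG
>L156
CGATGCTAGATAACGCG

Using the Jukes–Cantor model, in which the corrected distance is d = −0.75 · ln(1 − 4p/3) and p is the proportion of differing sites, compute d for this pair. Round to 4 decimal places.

0.3734

Differing sites — 3:G/A; 5:A/G; 10:G/A; 13:C/A; 16:A/C.
p = 5/17 = 0.294118.
d = −0.75 · ln(1 − (4/3)·0.294118) = −0.75 · ln(0.607843) = −0.75 · (-0.497839) = 0.3734.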